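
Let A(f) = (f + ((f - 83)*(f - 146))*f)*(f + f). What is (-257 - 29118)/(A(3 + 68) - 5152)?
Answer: -5875/1815746 ≈ -0.0032356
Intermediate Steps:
A(f) = 2*f*(f + f*(-146 + f)*(-83 + f)) (A(f) = (f + ((-83 + f)*(-146 + f))*f)*(2*f) = (f + ((-146 + f)*(-83 + f))*f)*(2*f) = (f + f*(-146 + f)*(-83 + f))*(2*f) = 2*f*(f + f*(-146 + f)*(-83 + f)))
(-257 - 29118)/(A(3 + 68) - 5152) = (-257 - 29118)/(2*(3 + 68)**2*(12119 + (3 + 68)**2 - 229*(3 + 68)) - 5152) = -29375/(2*71**2*(12119 + 71**2 - 229*71) - 5152) = -29375/(2*5041*(12119 + 5041 - 16259) - 5152) = -29375/(2*5041*901 - 5152) = -29375/(9083882 - 5152) = -29375/9078730 = -29375*1/9078730 = -5875/1815746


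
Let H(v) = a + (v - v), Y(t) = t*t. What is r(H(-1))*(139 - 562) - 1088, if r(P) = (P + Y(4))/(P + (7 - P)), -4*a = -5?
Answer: -59651/28 ≈ -2130.4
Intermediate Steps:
a = 5/4 (a = -¼*(-5) = 5/4 ≈ 1.2500)
Y(t) = t²
H(v) = 5/4 (H(v) = 5/4 + (v - v) = 5/4 + 0 = 5/4)
r(P) = 16/7 + P/7 (r(P) = (P + 4²)/(P + (7 - P)) = (P + 16)/7 = (16 + P)*(⅐) = 16/7 + P/7)
r(H(-1))*(139 - 562) - 1088 = (16/7 + (⅐)*(5/4))*(139 - 562) - 1088 = (16/7 + 5/28)*(-423) - 1088 = (69/28)*(-423) - 1088 = -29187/28 - 1088 = -59651/28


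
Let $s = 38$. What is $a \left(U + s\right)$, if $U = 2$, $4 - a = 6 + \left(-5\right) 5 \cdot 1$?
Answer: $920$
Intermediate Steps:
$a = 23$ ($a = 4 - \left(6 + \left(-5\right) 5 \cdot 1\right) = 4 - \left(6 - 25\right) = 4 - -19 = 4 + 19 = 23$)
$a \left(U + s\right) = 23 \left(2 + 38\right) = 23 \cdot 40 = 920$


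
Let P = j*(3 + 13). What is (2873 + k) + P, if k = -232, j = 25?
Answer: 3041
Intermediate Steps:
P = 400 (P = 25*(3 + 13) = 25*16 = 400)
(2873 + k) + P = (2873 - 232) + 400 = 2641 + 400 = 3041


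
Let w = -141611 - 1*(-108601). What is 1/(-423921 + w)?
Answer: -1/456931 ≈ -2.1885e-6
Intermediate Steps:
w = -33010 (w = -141611 + 108601 = -33010)
1/(-423921 + w) = 1/(-423921 - 33010) = 1/(-456931) = -1/456931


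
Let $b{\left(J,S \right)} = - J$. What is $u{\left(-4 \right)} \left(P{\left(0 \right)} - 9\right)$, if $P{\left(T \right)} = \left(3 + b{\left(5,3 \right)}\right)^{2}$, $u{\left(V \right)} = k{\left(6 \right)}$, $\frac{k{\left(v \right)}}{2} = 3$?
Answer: $-30$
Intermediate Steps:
$k{\left(v \right)} = 6$ ($k{\left(v \right)} = 2 \cdot 3 = 6$)
$u{\left(V \right)} = 6$
$P{\left(T \right)} = 4$ ($P{\left(T \right)} = \left(3 - 5\right)^{2} = \left(-2\right)^{2} = 4$)
$u{\left(-4 \right)} \left(P{\left(0 \right)} - 9\right) = 6 \left(4 - 9\right) = 6 \left(-5\right) = -30$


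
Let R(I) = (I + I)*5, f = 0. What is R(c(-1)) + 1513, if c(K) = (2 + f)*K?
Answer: 1493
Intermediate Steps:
c(K) = 2*K (c(K) = (2 + 0)*K = 2*K)
R(I) = 10*I (R(I) = (2*I)*5 = 10*I)
R(c(-1)) + 1513 = 10*(2*(-1)) + 1513 = 10*(-2) + 1513 = -20 + 1513 = 1493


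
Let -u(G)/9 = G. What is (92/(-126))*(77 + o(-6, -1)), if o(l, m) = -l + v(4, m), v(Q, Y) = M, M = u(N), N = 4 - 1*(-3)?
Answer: -920/63 ≈ -14.603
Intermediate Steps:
N = 7 (N = 4 + 3 = 7)
u(G) = -9*G
M = -63 (M = -9*7 = -63)
v(Q, Y) = -63
o(l, m) = -63 - l (o(l, m) = -l - 63 = -63 - l)
(92/(-126))*(77 + o(-6, -1)) = (92/(-126))*(77 + (-63 - 1*(-6))) = (92*(-1/126))*(77 + (-63 + 6)) = -46*(77 - 57)/63 = -46/63*20 = -920/63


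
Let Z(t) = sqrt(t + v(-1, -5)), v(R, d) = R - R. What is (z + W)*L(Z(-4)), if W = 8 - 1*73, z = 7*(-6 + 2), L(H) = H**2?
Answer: 372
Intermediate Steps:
v(R, d) = 0
Z(t) = sqrt(t) (Z(t) = sqrt(t + 0) = sqrt(t))
z = -28 (z = 7*(-4) = -28)
W = -65 (W = 8 - 73 = -65)
(z + W)*L(Z(-4)) = (-28 - 65)*(sqrt(-4))**2 = -93*(2*I)**2 = -93*(-4) = 372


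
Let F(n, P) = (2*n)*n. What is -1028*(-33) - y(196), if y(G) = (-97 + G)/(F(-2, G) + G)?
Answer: 2306799/68 ≈ 33924.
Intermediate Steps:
F(n, P) = 2*n²
y(G) = (-97 + G)/(8 + G) (y(G) = (-97 + G)/(2*(-2)² + G) = (-97 + G)/(2*4 + G) = (-97 + G)/(8 + G))
-1028*(-33) - y(196) = -1028*(-33) - (-97 + 196)/(8 + 196) = 33924 - 99/204 = 33924 - 1*33/68 = 33924 - 33/68 = 2306799/68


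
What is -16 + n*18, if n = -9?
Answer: -178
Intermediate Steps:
-16 + n*18 = -16 - 9*18 = -16 - 162 = -178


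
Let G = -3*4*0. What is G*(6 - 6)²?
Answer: 0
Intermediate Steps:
G = 0 (G = -12*0 = 0)
G*(6 - 6)² = 0*(6 - 6)² = 0*0² = 0*0 = 0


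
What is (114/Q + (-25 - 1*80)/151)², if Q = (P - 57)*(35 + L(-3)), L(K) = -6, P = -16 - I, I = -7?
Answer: 1322340496/2320252561 ≈ 0.56991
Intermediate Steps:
P = -9 (P = -16 - 1*(-7) = -16 + 7 = -9)
Q = -1914 (Q = (-9 - 57)*(35 - 6) = -66*29 = -1914)
(114/Q + (-25 - 1*80)/151)² = (114/(-1914) + (-25 - 1*80)/151)² = (114*(-1/1914) + (-25 - 80)*(1/151))² = (-19/319 - 105*1/151)² = (-19/319 - 105/151)² = (-36364/48169)² = 1322340496/2320252561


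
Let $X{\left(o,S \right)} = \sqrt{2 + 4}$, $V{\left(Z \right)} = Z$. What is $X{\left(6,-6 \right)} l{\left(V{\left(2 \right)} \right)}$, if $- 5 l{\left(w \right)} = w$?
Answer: $- \frac{2 \sqrt{6}}{5} \approx -0.9798$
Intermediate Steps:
$l{\left(w \right)} = - \frac{w}{5}$
$X{\left(o,S \right)} = \sqrt{6}$
$X{\left(6,-6 \right)} l{\left(V{\left(2 \right)} \right)} = \sqrt{6} \left(\left(- \frac{1}{5}\right) 2\right) = \sqrt{6} \left(- \frac{2}{5}\right) = - \frac{2 \sqrt{6}}{5}$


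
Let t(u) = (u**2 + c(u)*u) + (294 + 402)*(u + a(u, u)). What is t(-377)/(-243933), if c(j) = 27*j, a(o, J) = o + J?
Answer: -3192436/243933 ≈ -13.087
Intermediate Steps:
a(o, J) = J + o
t(u) = 28*u**2 + 2088*u (t(u) = (u**2 + (27*u)*u) + (294 + 402)*(u + (u + u)) = (u**2 + 27*u**2) + 696*(u + 2*u) = 28*u**2 + 696*(3*u) = 28*u**2 + 2088*u)
t(-377)/(-243933) = (4*(-377)*(522 + 7*(-377)))/(-243933) = (4*(-377)*(522 - 2639))*(-1/243933) = (4*(-377)*(-2117))*(-1/243933) = 3192436*(-1/243933) = -3192436/243933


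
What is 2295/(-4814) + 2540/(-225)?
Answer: -2548787/216630 ≈ -11.766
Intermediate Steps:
2295/(-4814) + 2540/(-225) = 2295*(-1/4814) + 2540*(-1/225) = -2295/4814 - 508/45 = -2548787/216630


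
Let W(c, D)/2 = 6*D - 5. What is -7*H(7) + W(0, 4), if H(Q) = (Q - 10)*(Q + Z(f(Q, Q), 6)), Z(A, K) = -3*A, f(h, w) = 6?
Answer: -193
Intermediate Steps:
W(c, D) = -10 + 12*D (W(c, D) = 2*(6*D - 5) = 2*(-5 + 6*D) = -10 + 12*D)
H(Q) = (-18 + Q)*(-10 + Q) (H(Q) = (Q - 10)*(Q - 3*6) = (-10 + Q)*(Q - 18) = (-10 + Q)*(-18 + Q) = (-18 + Q)*(-10 + Q))
-7*H(7) + W(0, 4) = -7*(180 + 7**2 - 28*7) + (-10 + 12*4) = -7*(180 + 49 - 196) + (-10 + 48) = -7*33 + 38 = -231 + 38 = -193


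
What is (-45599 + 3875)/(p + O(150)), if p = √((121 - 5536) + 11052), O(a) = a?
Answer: -2086200/5621 + 13908*√5637/5621 ≈ -185.37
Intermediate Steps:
p = √5637 (p = √(-5415 + 11052) = √5637 ≈ 75.080)
(-45599 + 3875)/(p + O(150)) = (-45599 + 3875)/(√5637 + 150) = -41724/(150 + √5637)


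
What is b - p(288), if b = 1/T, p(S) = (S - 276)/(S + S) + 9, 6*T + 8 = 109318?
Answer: -23665471/2623440 ≈ -9.0208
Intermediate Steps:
T = 54655/3 (T = -4/3 + (1/6)*109318 = -4/3 + 54659/3 = 54655/3 ≈ 18218.)
p(S) = 9 + (-276 + S)/(2*S) (p(S) = (-276 + S)/((2*S)) + 9 = (-276 + S)*(1/(2*S)) + 9 = (-276 + S)/(2*S) + 9 = 9 + (-276 + S)/(2*S))
b = 3/54655 (b = 1/(54655/3) = 3/54655 ≈ 5.4890e-5)
b - p(288) = 3/54655 - (19/2 - 138/288) = 3/54655 - (19/2 - 138*1/288) = 3/54655 - (19/2 - 23/48) = 3/54655 - 1*433/48 = 3/54655 - 433/48 = -23665471/2623440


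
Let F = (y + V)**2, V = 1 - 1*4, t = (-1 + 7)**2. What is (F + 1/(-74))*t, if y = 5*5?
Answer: 644670/37 ≈ 17424.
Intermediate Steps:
t = 36 (t = 6**2 = 36)
V = -3 (V = 1 - 4 = -3)
y = 25
F = 484 (F = (25 - 3)**2 = 22**2 = 484)
(F + 1/(-74))*t = (484 + 1/(-74))*36 = (484 - 1/74)*36 = (35815/74)*36 = 644670/37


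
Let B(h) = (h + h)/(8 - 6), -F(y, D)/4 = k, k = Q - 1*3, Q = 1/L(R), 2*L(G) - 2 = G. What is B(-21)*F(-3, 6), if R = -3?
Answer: -420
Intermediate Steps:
L(G) = 1 + G/2
Q = -2 (Q = 1/(1 + (1/2)*(-3)) = 1/(1 - 3/2) = 1/(-1/2) = -2)
k = -5 (k = -2 - 1*3 = -2 - 3 = -5)
F(y, D) = 20 (F(y, D) = -4*(-5) = 20)
B(h) = h (B(h) = (2*h)/2 = (2*h)*(1/2) = h)
B(-21)*F(-3, 6) = -21*20 = -420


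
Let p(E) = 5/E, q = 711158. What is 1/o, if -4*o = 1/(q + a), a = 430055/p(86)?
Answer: -32432416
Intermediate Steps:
a = 7396946 (a = 430055/((5/86)) = 430055/((5*(1/86))) = 430055/(5/86) = 430055*(86/5) = 7396946)
o = -1/32432416 (o = -1/(4*(711158 + 7396946)) = -¼/8108104 = -¼*1/8108104 = -1/32432416 ≈ -3.0833e-8)
1/o = 1/(-1/32432416) = -32432416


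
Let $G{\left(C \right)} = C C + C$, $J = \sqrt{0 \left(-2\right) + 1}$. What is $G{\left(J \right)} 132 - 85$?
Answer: $179$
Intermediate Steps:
$J = 1$ ($J = \sqrt{0 + 1} = \sqrt{1} = 1$)
$G{\left(C \right)} = C + C^{2}$ ($G{\left(C \right)} = C^{2} + C = C + C^{2}$)
$G{\left(J \right)} 132 - 85 = 1 \left(1 + 1\right) 132 - 85 = 1 \cdot 2 \cdot 132 - 85 = 2 \cdot 132 - 85 = 264 - 85 = 179$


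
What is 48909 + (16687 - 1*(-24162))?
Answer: 89758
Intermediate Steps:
48909 + (16687 - 1*(-24162)) = 48909 + (16687 + 24162) = 48909 + 40849 = 89758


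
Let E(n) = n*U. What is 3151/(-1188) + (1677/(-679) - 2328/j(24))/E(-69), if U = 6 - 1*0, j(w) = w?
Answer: -44751527/18552996 ≈ -2.4121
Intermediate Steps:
U = 6 (U = 6 + 0 = 6)
E(n) = 6*n (E(n) = n*6 = 6*n)
3151/(-1188) + (1677/(-679) - 2328/j(24))/E(-69) = 3151/(-1188) + (1677/(-679) - 2328/24)/((6*(-69))) = 3151*(-1/1188) + (1677*(-1/679) - 2328*1/24)/(-414) = -3151/1188 + (-1677/679 - 97)*(-1/414) = -3151/1188 - 67540/679*(-1/414) = -3151/1188 + 33770/140553 = -44751527/18552996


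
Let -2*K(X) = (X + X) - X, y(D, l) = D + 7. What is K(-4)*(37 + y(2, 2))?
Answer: 92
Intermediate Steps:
y(D, l) = 7 + D
K(X) = -X/2 (K(X) = -((X + X) - X)/2 = -(2*X - X)/2 = -X/2)
K(-4)*(37 + y(2, 2)) = (-½*(-4))*(37 + (7 + 2)) = 2*(37 + 9) = 2*46 = 92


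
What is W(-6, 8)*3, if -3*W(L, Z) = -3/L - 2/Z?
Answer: -1/4 ≈ -0.25000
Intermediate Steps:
W(L, Z) = 1/L + 2/(3*Z) (W(L, Z) = -(-3/L - 2/Z)/3 = 1/L + 2/(3*Z))
W(-6, 8)*3 = (1/(-6) + (2/3)/8)*3 = (-1/6 + (2/3)*(1/8))*3 = (-1/6 + 1/12)*3 = -1/12*3 = -1/4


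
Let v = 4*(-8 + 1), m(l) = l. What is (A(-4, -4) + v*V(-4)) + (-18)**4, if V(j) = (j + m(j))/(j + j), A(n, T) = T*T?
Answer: 104964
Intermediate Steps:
A(n, T) = T**2
v = -28 (v = 4*(-7) = -28)
V(j) = 1 (V(j) = (j + j)/(j + j) = (2*j)/((2*j)) = (2*j)*(1/(2*j)) = 1)
(A(-4, -4) + v*V(-4)) + (-18)**4 = ((-4)**2 - 28*1) + (-18)**4 = (16 - 28) + 104976 = -12 + 104976 = 104964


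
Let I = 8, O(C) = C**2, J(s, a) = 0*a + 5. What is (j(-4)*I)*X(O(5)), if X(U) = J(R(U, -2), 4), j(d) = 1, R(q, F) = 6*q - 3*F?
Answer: 40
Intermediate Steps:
R(q, F) = -3*F + 6*q
J(s, a) = 5 (J(s, a) = 0 + 5 = 5)
X(U) = 5
(j(-4)*I)*X(O(5)) = (1*8)*5 = 8*5 = 40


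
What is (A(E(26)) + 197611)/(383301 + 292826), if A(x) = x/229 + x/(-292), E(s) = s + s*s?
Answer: 6606948287/22605630118 ≈ 0.29227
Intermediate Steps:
E(s) = s + s**2
A(x) = 63*x/66868 (A(x) = x*(1/229) + x*(-1/292) = x/229 - x/292 = 63*x/66868)
(A(E(26)) + 197611)/(383301 + 292826) = (63*(26*(1 + 26))/66868 + 197611)/(383301 + 292826) = (63*(26*27)/66868 + 197611)/676127 = ((63/66868)*702 + 197611)*(1/676127) = (22113/33434 + 197611)*(1/676127) = (6606948287/33434)*(1/676127) = 6606948287/22605630118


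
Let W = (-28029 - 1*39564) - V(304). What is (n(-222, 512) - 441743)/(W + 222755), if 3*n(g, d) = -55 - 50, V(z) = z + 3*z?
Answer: -220889/76973 ≈ -2.8697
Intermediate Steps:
V(z) = 4*z
W = -68809 (W = (-28029 - 1*39564) - 4*304 = (-28029 - 39564) - 1*1216 = -67593 - 1216 = -68809)
n(g, d) = -35 (n(g, d) = (-55 - 50)/3 = (1/3)*(-105) = -35)
(n(-222, 512) - 441743)/(W + 222755) = (-35 - 441743)/(-68809 + 222755) = -441778/153946 = -441778*1/153946 = -220889/76973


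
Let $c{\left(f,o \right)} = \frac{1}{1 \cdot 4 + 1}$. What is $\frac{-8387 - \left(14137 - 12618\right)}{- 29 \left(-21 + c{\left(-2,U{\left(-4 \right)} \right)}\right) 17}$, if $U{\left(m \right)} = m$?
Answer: $- \frac{1905}{1972} \approx -0.96602$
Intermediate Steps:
$c{\left(f,o \right)} = \frac{1}{5}$ ($c{\left(f,o \right)} = \frac{1}{4 + 1} = \frac{1}{5}$)
$\frac{-8387 - \left(14137 - 12618\right)}{- 29 \left(-21 + c{\left(-2,U{\left(-4 \right)} \right)}\right) 17} = \frac{-8387 - \left(14137 - 12618\right)}{- 29 \left(-21 + \frac{1}{5}\right) 17} = \frac{-8387 - 1519}{\left(-29\right) \left(- \frac{104}{5}\right) 17} = \frac{-8387 - 1519}{\frac{3016}{5} \cdot 17} = - \frac{9906}{\frac{51272}{5}} = \left(-9906\right) \frac{5}{51272} = - \frac{1905}{1972}$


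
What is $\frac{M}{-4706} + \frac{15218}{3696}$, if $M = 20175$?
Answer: $- \frac{105389}{621192} \approx -0.16966$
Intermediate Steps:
$\frac{M}{-4706} + \frac{15218}{3696} = \frac{20175}{-4706} + \frac{15218}{3696} = 20175 \left(- \frac{1}{4706}\right) + 15218 \cdot \frac{1}{3696} = - \frac{20175}{4706} + \frac{1087}{264} = - \frac{105389}{621192}$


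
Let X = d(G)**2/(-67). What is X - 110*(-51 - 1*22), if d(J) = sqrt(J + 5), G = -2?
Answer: 538007/67 ≈ 8030.0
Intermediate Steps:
d(J) = sqrt(5 + J)
X = -3/67 (X = (sqrt(5 - 2))**2/(-67) = (sqrt(3))**2*(-1/67) = 3*(-1/67) = -3/67 ≈ -0.044776)
X - 110*(-51 - 1*22) = -3/67 - 110*(-51 - 1*22) = -3/67 - 110*(-51 - 22) = -3/67 - 110*(-73) = -3/67 + 8030 = 538007/67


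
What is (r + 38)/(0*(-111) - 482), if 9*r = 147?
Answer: -163/1446 ≈ -0.11272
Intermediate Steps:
r = 49/3 (r = (⅑)*147 = 49/3 ≈ 16.333)
(r + 38)/(0*(-111) - 482) = (49/3 + 38)/(0*(-111) - 482) = 163/(3*(0 - 482)) = (163/3)/(-482) = (163/3)*(-1/482) = -163/1446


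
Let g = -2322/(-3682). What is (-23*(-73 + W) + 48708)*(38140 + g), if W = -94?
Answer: 527118275807/263 ≈ 2.0043e+9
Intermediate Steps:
g = 1161/1841 (g = -2322*(-1/3682) = 1161/1841 ≈ 0.63064)
(-23*(-73 + W) + 48708)*(38140 + g) = (-23*(-73 - 94) + 48708)*(38140 + 1161/1841) = (-23*(-167) + 48708)*(70216901/1841) = (3841 + 48708)*(70216901/1841) = 52549*(70216901/1841) = 527118275807/263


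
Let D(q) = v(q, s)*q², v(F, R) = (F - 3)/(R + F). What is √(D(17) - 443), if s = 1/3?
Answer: I*√141674/26 ≈ 14.477*I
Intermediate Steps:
s = ⅓ ≈ 0.33333
v(F, R) = (-3 + F)/(F + R)
D(q) = q²*(-3 + q)/(⅓ + q) (D(q) = ((-3 + q)/(q + ⅓))*q² = ((-3 + q)/(⅓ + q))*q² = q²*(-3 + q)/(⅓ + q))
√(D(17) - 443) = √(3*17²*(-3 + 17)/(1 + 3*17) - 443) = √(3*289*14/(1 + 51) - 443) = √(3*289*14/52 - 443) = √(3*289*(1/52)*14 - 443) = √(6069/26 - 443) = √(-5449/26) = I*√141674/26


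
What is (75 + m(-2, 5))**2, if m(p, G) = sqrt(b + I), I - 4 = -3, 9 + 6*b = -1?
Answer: (225 + I*sqrt(6))**2/9 ≈ 5624.3 + 122.47*I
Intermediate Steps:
b = -5/3 (b = -3/2 + (1/6)*(-1) = -3/2 - 1/6 = -5/3 ≈ -1.6667)
I = 1 (I = 4 - 3 = 1)
m(p, G) = I*sqrt(6)/3 (m(p, G) = sqrt(-5/3 + 1) = sqrt(-2/3) = I*sqrt(6)/3)
(75 + m(-2, 5))**2 = (75 + I*sqrt(6)/3)**2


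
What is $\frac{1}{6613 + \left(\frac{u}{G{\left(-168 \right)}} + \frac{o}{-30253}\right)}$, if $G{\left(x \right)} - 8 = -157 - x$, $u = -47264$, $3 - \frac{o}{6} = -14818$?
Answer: $\frac{574807}{2369631305} \approx 0.00024257$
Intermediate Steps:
$o = 88926$ ($o = 18 - -88908 = 18 + 88908 = 88926$)
$G{\left(x \right)} = -149 - x$ ($G{\left(x \right)} = 8 - \left(157 + x\right) = -149 - x$)
$\frac{1}{6613 + \left(\frac{u}{G{\left(-168 \right)}} + \frac{o}{-30253}\right)} = \frac{1}{6613 + \left(- \frac{47264}{-149 - -168} + \frac{88926}{-30253}\right)} = \frac{1}{6613 + \left(- \frac{47264}{-149 + 168} + 88926 \left(- \frac{1}{30253}\right)\right)} = \frac{1}{6613 - \left(\frac{88926}{30253} + \frac{47264}{19}\right)} = \frac{1}{6613 - \frac{1431567386}{574807}} = \frac{1}{\frac{2369631305}{574807}} = \frac{574807}{2369631305}$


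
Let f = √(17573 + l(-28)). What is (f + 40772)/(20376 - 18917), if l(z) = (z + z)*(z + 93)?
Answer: 40772/1459 + √13933/1459 ≈ 28.026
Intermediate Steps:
l(z) = 2*z*(93 + z) (l(z) = (2*z)*(93 + z) = 2*z*(93 + z))
f = √13933 (f = √(17573 + 2*(-28)*(93 - 28)) = √(17573 + 2*(-28)*65) = √(17573 - 3640) = √13933 ≈ 118.04)
(f + 40772)/(20376 - 18917) = (√13933 + 40772)/(20376 - 18917) = (40772 + √13933)/1459 = (40772 + √13933)*(1/1459) = 40772/1459 + √13933/1459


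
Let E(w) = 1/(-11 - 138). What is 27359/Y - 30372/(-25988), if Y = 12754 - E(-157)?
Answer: 40914296798/12346554459 ≈ 3.3138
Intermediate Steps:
E(w) = -1/149 (E(w) = 1/(-149) = -1/149)
Y = 1900347/149 (Y = 12754 - 1*(-1/149) = 12754 + 1/149 = 1900347/149 ≈ 12754.)
27359/Y - 30372/(-25988) = 27359/(1900347/149) - 30372/(-25988) = 27359*(149/1900347) - 30372*(-1/25988) = 4076491/1900347 + 7593/6497 = 40914296798/12346554459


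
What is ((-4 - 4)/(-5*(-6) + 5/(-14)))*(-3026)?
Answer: 338912/415 ≈ 816.66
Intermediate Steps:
((-4 - 4)/(-5*(-6) + 5/(-14)))*(-3026) = -8/(30 + 5*(-1/14))*(-3026) = -8/(30 - 5/14)*(-3026) = -8/415/14*(-3026) = -8*14/415*(-3026) = -112/415*(-3026) = 338912/415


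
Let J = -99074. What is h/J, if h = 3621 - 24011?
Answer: 10195/49537 ≈ 0.20581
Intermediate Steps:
h = -20390
h/J = -20390/(-99074) = -20390*(-1/99074) = 10195/49537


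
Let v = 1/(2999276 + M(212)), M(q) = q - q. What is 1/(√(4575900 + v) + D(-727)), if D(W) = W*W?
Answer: 1585204345004/837812742873570715 - 2*√10290806172244989419/837812742873570715 ≈ 1.8844e-6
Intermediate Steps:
M(q) = 0
v = 1/2999276 (v = 1/(2999276 + 0) = 1/2999276 ≈ 3.3341e-7)
D(W) = W²
1/(√(4575900 + v) + D(-727)) = 1/(√(4575900 + 1/2999276) + (-727)²) = 1/(√(13724387048401/2999276) + 528529) = 1/(√10290806172244989419/1499638 + 528529) = 1/(528529 + √10290806172244989419/1499638)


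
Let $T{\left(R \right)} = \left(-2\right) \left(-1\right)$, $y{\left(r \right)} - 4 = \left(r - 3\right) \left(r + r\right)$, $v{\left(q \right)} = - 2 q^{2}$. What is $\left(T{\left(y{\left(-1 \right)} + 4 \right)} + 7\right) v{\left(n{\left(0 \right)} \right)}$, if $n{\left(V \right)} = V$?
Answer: $0$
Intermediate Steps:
$y{\left(r \right)} = 4 + 2 r \left(-3 + r\right)$ ($y{\left(r \right)} = 4 + \left(r - 3\right) \left(r + r\right) = 4 + \left(-3 + r\right) 2 r = 4 + 2 r \left(-3 + r\right)$)
$T{\left(R \right)} = 2$
$\left(T{\left(y{\left(-1 \right)} + 4 \right)} + 7\right) v{\left(n{\left(0 \right)} \right)} = \left(2 + 7\right) \left(- 2 \cdot 0^{2}\right) = 9 \left(\left(-2\right) 0\right) = 9 \cdot 0 = 0$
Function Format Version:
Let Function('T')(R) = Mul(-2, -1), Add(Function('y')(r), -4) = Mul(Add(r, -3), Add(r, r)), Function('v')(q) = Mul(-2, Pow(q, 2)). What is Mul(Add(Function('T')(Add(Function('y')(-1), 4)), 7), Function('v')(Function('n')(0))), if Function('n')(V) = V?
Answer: 0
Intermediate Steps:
Function('y')(r) = Add(4, Mul(2, r, Add(-3, r))) (Function('y')(r) = Add(4, Mul(Add(r, -3), Add(r, r))) = Add(4, Mul(Add(-3, r), Mul(2, r))) = Add(4, Mul(2, r, Add(-3, r))))
Function('T')(R) = 2
Mul(Add(Function('T')(Add(Function('y')(-1), 4)), 7), Function('v')(Function('n')(0))) = Mul(Add(2, 7), Mul(-2, Pow(0, 2))) = Mul(9, Mul(-2, 0)) = Mul(9, 0) = 0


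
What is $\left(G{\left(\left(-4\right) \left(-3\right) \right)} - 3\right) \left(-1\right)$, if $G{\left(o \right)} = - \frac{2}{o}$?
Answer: $\frac{19}{6} \approx 3.1667$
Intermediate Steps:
$\left(G{\left(\left(-4\right) \left(-3\right) \right)} - 3\right) \left(-1\right) = \left(- \frac{2}{\left(-4\right) \left(-3\right)} - 3\right) \left(-1\right) = \left(- \frac{2}{12} - 3\right) \left(-1\right) = \left(\left(-2\right) \frac{1}{12} - 3\right) \left(-1\right) = \left(- \frac{1}{6} - 3\right) \left(-1\right) = \left(- \frac{19}{6}\right) \left(-1\right) = \frac{19}{6}$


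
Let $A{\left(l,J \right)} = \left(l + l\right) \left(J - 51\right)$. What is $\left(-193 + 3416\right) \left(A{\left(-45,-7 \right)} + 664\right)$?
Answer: $18964132$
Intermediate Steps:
$A{\left(l,J \right)} = 2 l \left(-51 + J\right)$
$\left(-193 + 3416\right) \left(A{\left(-45,-7 \right)} + 664\right) = \left(-193 + 3416\right) \left(2 \left(-45\right) \left(-51 - 7\right) + 664\right) = 3223 \left(2 \left(-45\right) \left(-58\right) + 664\right) = 3223 \left(5220 + 664\right) = 3223 \cdot 5884 = 18964132$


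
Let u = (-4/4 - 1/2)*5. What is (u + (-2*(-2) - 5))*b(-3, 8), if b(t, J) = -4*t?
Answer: -102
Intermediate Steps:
u = -15/2 (u = (-4*¼ - 1*½)*5 = (-1 - ½)*5 = -3/2*5 = -15/2 ≈ -7.5000)
(u + (-2*(-2) - 5))*b(-3, 8) = (-15/2 + (-2*(-2) - 5))*(-4*(-3)) = (-15/2 + (4 - 5))*12 = (-15/2 - 1)*12 = -17/2*12 = -102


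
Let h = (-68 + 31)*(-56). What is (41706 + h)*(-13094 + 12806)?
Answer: -12608064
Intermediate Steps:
h = 2072 (h = -37*(-56) = 2072)
(41706 + h)*(-13094 + 12806) = (41706 + 2072)*(-13094 + 12806) = 43778*(-288) = -12608064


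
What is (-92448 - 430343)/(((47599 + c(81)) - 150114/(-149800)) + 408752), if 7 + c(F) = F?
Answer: -39157045900/34186307557 ≈ -1.1454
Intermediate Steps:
c(F) = -7 + F
(-92448 - 430343)/(((47599 + c(81)) - 150114/(-149800)) + 408752) = (-92448 - 430343)/(((47599 + (-7 + 81)) - 150114/(-149800)) + 408752) = -522791/(((47599 + 74) - 150114*(-1/149800)) + 408752) = -522791/((47673 + 75057/74900) + 408752) = -522791/(3570782757/74900 + 408752) = -522791/34186307557/74900 = -522791*74900/34186307557 = -39157045900/34186307557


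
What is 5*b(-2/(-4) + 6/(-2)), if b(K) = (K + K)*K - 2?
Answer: 105/2 ≈ 52.500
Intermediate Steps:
b(K) = -2 + 2*K² (b(K) = (2*K)*K - 2 = 2*K² - 2 = -2 + 2*K²)
5*b(-2/(-4) + 6/(-2)) = 5*(-2 + 2*(-2/(-4) + 6/(-2))²) = 5*(-2 + 2*(-2*(-¼) + 6*(-½))²) = 5*(-2 + 2*(½ - 3)²) = 5*(-2 + 2*(-5/2)²) = 5*(-2 + 2*(25/4)) = 5*(-2 + 25/2) = 5*(21/2) = 105/2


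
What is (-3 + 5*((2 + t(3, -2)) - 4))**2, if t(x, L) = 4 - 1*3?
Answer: 64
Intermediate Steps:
t(x, L) = 1 (t(x, L) = 4 - 3 = 1)
(-3 + 5*((2 + t(3, -2)) - 4))**2 = (-3 + 5*((2 + 1) - 4))**2 = (-3 + 5*(3 - 4))**2 = (-3 + 5*(-1))**2 = (-3 - 5)**2 = (-8)**2 = 64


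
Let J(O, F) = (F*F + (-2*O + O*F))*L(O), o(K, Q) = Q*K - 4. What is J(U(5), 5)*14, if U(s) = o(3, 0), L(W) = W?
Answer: -728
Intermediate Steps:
o(K, Q) = -4 + K*Q (o(K, Q) = K*Q - 4 = -4 + K*Q)
U(s) = -4 (U(s) = -4 + 3*0 = -4 + 0 = -4)
J(O, F) = O*(F² - 2*O + F*O) (J(O, F) = (F*F + (-2*O + O*F))*O = (F² + (-2*O + F*O))*O = (F² - 2*O + F*O)*O = O*(F² - 2*O + F*O))
J(U(5), 5)*14 = -4*(5² - 2*(-4) + 5*(-4))*14 = -4*(25 + 8 - 20)*14 = -4*13*14 = -52*14 = -728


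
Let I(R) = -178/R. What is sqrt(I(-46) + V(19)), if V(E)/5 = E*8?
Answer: sqrt(404087)/23 ≈ 27.638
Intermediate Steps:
V(E) = 40*E (V(E) = 5*(E*8) = 5*(8*E) = 40*E)
sqrt(I(-46) + V(19)) = sqrt(-178/(-46) + 40*19) = sqrt(-178*(-1/46) + 760) = sqrt(89/23 + 760) = sqrt(17569/23) = sqrt(404087)/23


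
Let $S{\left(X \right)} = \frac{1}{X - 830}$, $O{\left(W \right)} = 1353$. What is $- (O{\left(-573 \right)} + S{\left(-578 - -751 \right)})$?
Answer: $- \frac{888920}{657} \approx -1353.0$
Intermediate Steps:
$S{\left(X \right)} = \frac{1}{-830 + X}$
$- (O{\left(-573 \right)} + S{\left(-578 - -751 \right)}) = - (1353 + \frac{1}{-830 - -173}) = - (1353 + \frac{1}{-830 + \left(-578 + 751\right)}) = - (1353 + \frac{1}{-830 + 173}) = - (1353 + \frac{1}{-657}) = - (1353 - \frac{1}{657}) = \left(-1\right) \frac{888920}{657} = - \frac{888920}{657}$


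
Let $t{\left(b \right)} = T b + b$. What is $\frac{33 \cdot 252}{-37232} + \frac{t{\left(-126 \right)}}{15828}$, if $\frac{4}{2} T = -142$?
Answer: $\frac{4099179}{12277252} \approx 0.33388$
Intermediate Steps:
$T = -71$ ($T = \frac{1}{2} \left(-142\right) = -71$)
$t{\left(b \right)} = - 70 b$ ($t{\left(b \right)} = - 71 b + b = - 70 b$)
$\frac{33 \cdot 252}{-37232} + \frac{t{\left(-126 \right)}}{15828} = \frac{33 \cdot 252}{-37232} + \frac{\left(-70\right) \left(-126\right)}{15828} = 8316 \left(- \frac{1}{37232}\right) + 8820 \cdot \frac{1}{15828} = - \frac{2079}{9308} + \frac{735}{1319} = \frac{4099179}{12277252}$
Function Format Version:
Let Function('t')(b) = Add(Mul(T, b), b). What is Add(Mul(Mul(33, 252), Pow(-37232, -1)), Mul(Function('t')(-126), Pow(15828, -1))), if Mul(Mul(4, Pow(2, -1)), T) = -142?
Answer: Rational(4099179, 12277252) ≈ 0.33388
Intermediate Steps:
T = -71 (T = Mul(Rational(1, 2), -142) = -71)
Function('t')(b) = Mul(-70, b) (Function('t')(b) = Add(Mul(-71, b), b) = Mul(-70, b))
Add(Mul(Mul(33, 252), Pow(-37232, -1)), Mul(Function('t')(-126), Pow(15828, -1))) = Add(Mul(Mul(33, 252), Pow(-37232, -1)), Mul(Mul(-70, -126), Pow(15828, -1))) = Add(Mul(8316, Rational(-1, 37232)), Mul(8820, Rational(1, 15828))) = Add(Rational(-2079, 9308), Rational(735, 1319)) = Rational(4099179, 12277252)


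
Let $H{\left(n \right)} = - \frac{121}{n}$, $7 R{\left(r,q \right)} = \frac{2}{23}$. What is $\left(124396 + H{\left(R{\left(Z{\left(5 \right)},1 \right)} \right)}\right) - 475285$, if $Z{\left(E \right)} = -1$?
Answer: $- \frac{721259}{2} \approx -3.6063 \cdot 10^{5}$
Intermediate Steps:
$R{\left(r,q \right)} = \frac{2}{161}$ ($R{\left(r,q \right)} = \frac{2 \cdot \frac{1}{23}}{7} = \frac{1}{7} \cdot \frac{2}{23} = \frac{2}{161}$)
$\left(124396 + H{\left(R{\left(Z{\left(5 \right)},1 \right)} \right)}\right) - 475285 = \left(124396 - \frac{121}{\frac{2}{161}}\right) - 475285 = \left(124396 - \frac{19481}{2}\right) - 475285 = \frac{229311}{2} - 475285 = - \frac{721259}{2}$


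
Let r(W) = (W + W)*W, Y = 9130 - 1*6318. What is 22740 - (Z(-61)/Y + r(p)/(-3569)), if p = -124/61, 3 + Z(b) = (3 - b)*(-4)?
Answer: 22951552830655/1009298924 ≈ 22740.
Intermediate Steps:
Z(b) = -15 + 4*b (Z(b) = -3 + (3 - b)*(-4) = -3 + (-12 + 4*b) = -15 + 4*b)
Y = 2812 (Y = 9130 - 6318 = 2812)
p = -124/61 (p = -124*1/61 = -124/61 ≈ -2.0328)
r(W) = 2*W² (r(W) = (2*W)*W = 2*W²)
22740 - (Z(-61)/Y + r(p)/(-3569)) = 22740 - ((-15 + 4*(-61))/2812 + (2*(-124/61)²)/(-3569)) = 22740 - ((-15 - 244)*(1/2812) + (2*(15376/3721))*(-1/3569)) = 22740 - (-259*1/2812 + (30752/3721)*(-1/3569)) = 22740 - (-7/76 - 30752/13280249) = 22740 - 1*(-95298895/1009298924) = 22740 + 95298895/1009298924 = 22951552830655/1009298924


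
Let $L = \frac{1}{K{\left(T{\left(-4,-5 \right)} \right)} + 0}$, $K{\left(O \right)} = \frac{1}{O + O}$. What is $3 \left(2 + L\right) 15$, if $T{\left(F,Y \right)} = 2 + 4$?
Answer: $630$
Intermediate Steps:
$T{\left(F,Y \right)} = 6$
$K{\left(O \right)} = \frac{1}{2 O}$
$L = 12$ ($L = \frac{1}{\frac{1}{2 \cdot 6} + 0} = \frac{1}{\frac{1}{2} \cdot \frac{1}{6} + 0} = \frac{1}{\frac{1}{12} + 0} = \frac{1}{\frac{1}{12}} = 12$)
$3 \left(2 + L\right) 15 = 3 \left(2 + 12\right) 15 = 3 \cdot 14 \cdot 15 = 42 \cdot 15 = 630$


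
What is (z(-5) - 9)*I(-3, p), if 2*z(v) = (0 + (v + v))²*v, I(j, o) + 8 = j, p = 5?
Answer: 2849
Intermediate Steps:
I(j, o) = -8 + j
z(v) = 2*v³ (z(v) = ((0 + (v + v))²*v)/2 = ((0 + 2*v)²*v)/2 = ((2*v)²*v)/2 = ((4*v²)*v)/2 = (4*v³)/2 = 2*v³)
(z(-5) - 9)*I(-3, p) = (2*(-5)³ - 9)*(-8 - 3) = (2*(-125) - 9)*(-11) = (-250 - 9)*(-11) = -259*(-11) = 2849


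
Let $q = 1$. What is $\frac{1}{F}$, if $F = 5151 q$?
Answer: $\frac{1}{5151} \approx 0.00019414$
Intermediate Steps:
$F = 5151$ ($F = 5151 \cdot 1 = 5151$)
$\frac{1}{F} = \frac{1}{5151}$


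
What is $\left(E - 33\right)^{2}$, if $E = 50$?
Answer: $289$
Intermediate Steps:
$\left(E - 33\right)^{2} = \left(50 - 33\right)^{2} = 17^{2} = 289$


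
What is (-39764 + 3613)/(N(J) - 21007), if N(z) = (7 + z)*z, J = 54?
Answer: 36151/17713 ≈ 2.0409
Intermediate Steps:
N(z) = z*(7 + z)
(-39764 + 3613)/(N(J) - 21007) = (-39764 + 3613)/(54*(7 + 54) - 21007) = -36151/(54*61 - 21007) = -36151/(3294 - 21007) = -36151/(-17713) = -36151*(-1/17713) = 36151/17713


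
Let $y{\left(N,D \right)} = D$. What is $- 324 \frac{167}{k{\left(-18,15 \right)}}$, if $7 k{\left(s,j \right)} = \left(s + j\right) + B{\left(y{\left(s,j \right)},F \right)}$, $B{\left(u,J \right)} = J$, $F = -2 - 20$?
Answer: $\frac{378756}{25} \approx 15150.0$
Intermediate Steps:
$F = -22$ ($F = -2 - 20 = -22$)
$k{\left(s,j \right)} = - \frac{22}{7} + \frac{j}{7} + \frac{s}{7}$ ($k{\left(s,j \right)} = \frac{\left(s + j\right) - 22}{7} = \frac{\left(j + s\right) - 22}{7} = \frac{-22 + j + s}{7} = - \frac{22}{7} + \frac{j}{7} + \frac{s}{7}$)
$- 324 \frac{167}{k{\left(-18,15 \right)}} = - 324 \frac{167}{- \frac{22}{7} + \frac{1}{7} \cdot 15 + \frac{1}{7} \left(-18\right)} = - 324 \frac{167}{- \frac{22}{7} + \frac{15}{7} - \frac{18}{7}} = - 324 \frac{167}{- \frac{25}{7}} = - 324 \cdot 167 \left(- \frac{7}{25}\right) = \left(-324\right) \left(- \frac{1169}{25}\right) = \frac{378756}{25}$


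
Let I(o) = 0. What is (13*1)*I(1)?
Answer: 0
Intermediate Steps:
(13*1)*I(1) = (13*1)*0 = 13*0 = 0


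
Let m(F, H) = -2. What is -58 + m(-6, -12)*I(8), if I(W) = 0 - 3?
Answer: -52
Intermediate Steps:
I(W) = -3
-58 + m(-6, -12)*I(8) = -58 - 2*(-3) = -58 + 6 = -52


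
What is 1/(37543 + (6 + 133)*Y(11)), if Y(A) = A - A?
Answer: 1/37543 ≈ 2.6636e-5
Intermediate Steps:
Y(A) = 0
1/(37543 + (6 + 133)*Y(11)) = 1/(37543 + (6 + 133)*0) = 1/(37543 + 139*0) = 1/(37543 + 0) = 1/37543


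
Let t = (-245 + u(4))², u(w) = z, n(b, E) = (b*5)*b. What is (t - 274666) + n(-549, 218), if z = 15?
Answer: 1285239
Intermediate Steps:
n(b, E) = 5*b² (n(b, E) = (5*b)*b = 5*b²)
u(w) = 15
t = 52900 (t = (-245 + 15)² = (-230)² = 52900)
(t - 274666) + n(-549, 218) = (52900 - 274666) + 5*(-549)² = -221766 + 5*301401 = -221766 + 1507005 = 1285239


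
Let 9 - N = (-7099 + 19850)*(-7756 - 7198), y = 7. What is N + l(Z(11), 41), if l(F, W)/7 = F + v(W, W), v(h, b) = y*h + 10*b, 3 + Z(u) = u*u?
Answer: 190684168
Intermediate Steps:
Z(u) = -3 + u**2 (Z(u) = -3 + u*u = -3 + u**2)
v(h, b) = 7*h + 10*b
N = 190678463 (N = 9 - (-7099 + 19850)*(-7756 - 7198) = 9 - 12751*(-14954) = 9 - 1*(-190678454) = 9 + 190678454 = 190678463)
l(F, W) = 7*F + 119*W (l(F, W) = 7*(F + (7*W + 10*W)) = 7*(F + 17*W) = 7*F + 119*W)
N + l(Z(11), 41) = 190678463 + (7*(-3 + 11**2) + 119*41) = 190678463 + (7*(-3 + 121) + 4879) = 190678463 + (7*118 + 4879) = 190678463 + (826 + 4879) = 190678463 + 5705 = 190684168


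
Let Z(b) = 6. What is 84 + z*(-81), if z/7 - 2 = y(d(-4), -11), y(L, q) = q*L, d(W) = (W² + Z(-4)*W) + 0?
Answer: -50946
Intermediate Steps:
d(W) = W² + 6*W (d(W) = (W² + 6*W) + 0 = W² + 6*W)
y(L, q) = L*q
z = 630 (z = 14 + 7*(-4*(6 - 4)*(-11)) = 14 + 7*(-4*2*(-11)) = 14 + 7*(-8*(-11)) = 14 + 7*88 = 14 + 616 = 630)
84 + z*(-81) = 84 + 630*(-81) = 84 - 51030 = -50946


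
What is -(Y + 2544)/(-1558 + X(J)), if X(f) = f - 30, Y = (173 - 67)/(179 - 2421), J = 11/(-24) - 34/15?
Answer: 114070840/71328109 ≈ 1.5992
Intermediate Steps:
J = -109/40 (J = 11*(-1/24) - 34*1/15 = -11/24 - 34/15 = -109/40 ≈ -2.7250)
Y = -53/1121 (Y = 106/(-2242) = 106*(-1/2242) = -53/1121 ≈ -0.047279)
X(f) = -30 + f
-(Y + 2544)/(-1558 + X(J)) = -(-53/1121 + 2544)/(-1558 + (-30 - 109/40)) = -2851771/(1121*(-1558 - 1309/40)) = -2851771/(1121*(-63629/40)) = -2851771*(-40)/(1121*63629) = -1*(-114070840/71328109) = 114070840/71328109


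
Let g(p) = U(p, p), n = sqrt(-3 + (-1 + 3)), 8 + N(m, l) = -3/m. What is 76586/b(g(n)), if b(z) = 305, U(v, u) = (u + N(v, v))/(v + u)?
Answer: 76586/305 ≈ 251.10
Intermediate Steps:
N(m, l) = -8 - 3/m
U(v, u) = (-8 + u - 3/v)/(u + v) (U(v, u) = (u + (-8 - 3/v))/(v + u) = (-8 + u - 3/v)/(u + v))
n = I (n = sqrt(-3 + 2) = sqrt(-1) = I ≈ 1.0*I)
g(p) = (-3 - p*(8 - p))/(2*p**2) (g(p) = (-3 - p*(8 - p))/(p*(p + p)) = (-3 - p*(8 - p))/(p*((2*p))) = (1/(2*p))*(-3 - p*(8 - p))/p = (-3 - p*(8 - p))/(2*p**2))
76586/b(g(n)) = 76586/305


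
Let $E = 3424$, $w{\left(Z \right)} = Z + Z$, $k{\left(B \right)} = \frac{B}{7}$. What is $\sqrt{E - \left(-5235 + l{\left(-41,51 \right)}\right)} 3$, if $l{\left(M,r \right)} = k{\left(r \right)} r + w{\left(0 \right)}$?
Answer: $\frac{6 \sqrt{101521}}{7} \approx 273.11$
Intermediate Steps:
$k{\left(B \right)} = \frac{B}{7}$ ($k{\left(B \right)} = B \frac{1}{7} = \frac{B}{7}$)
$w{\left(Z \right)} = 2 Z$
$l{\left(M,r \right)} = \frac{r^{2}}{7}$ ($l{\left(M,r \right)} = \frac{r}{7} r + 2 \cdot 0 = \frac{r^{2}}{7} + 0 = \frac{r^{2}}{7}$)
$\sqrt{E - \left(-5235 + l{\left(-41,51 \right)}\right)} 3 = \sqrt{3424 + \left(5235 - \frac{51^{2}}{7}\right)} 3 = \sqrt{3424 + \left(5235 - \frac{1}{7} \cdot 2601\right)} 3 = \sqrt{3424 + \left(5235 - \frac{2601}{7}\right)} 3 = \sqrt{3424 + \frac{34044}{7}} \cdot 3 = \sqrt{\frac{58012}{7}} \cdot 3 = \frac{2 \sqrt{101521}}{7} \cdot 3 = \frac{6 \sqrt{101521}}{7}$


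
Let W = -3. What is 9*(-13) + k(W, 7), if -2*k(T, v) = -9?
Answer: -225/2 ≈ -112.50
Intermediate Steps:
k(T, v) = 9/2 (k(T, v) = -½*(-9) = 9/2)
9*(-13) + k(W, 7) = 9*(-13) + 9/2 = -117 + 9/2 = -225/2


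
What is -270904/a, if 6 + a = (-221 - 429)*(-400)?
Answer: -135452/129997 ≈ -1.0420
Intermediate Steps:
a = 259994 (a = -6 + (-221 - 429)*(-400) = -6 - 650*(-400) = -6 + 260000 = 259994)
-270904/a = -270904/259994 = -270904*1/259994 = -135452/129997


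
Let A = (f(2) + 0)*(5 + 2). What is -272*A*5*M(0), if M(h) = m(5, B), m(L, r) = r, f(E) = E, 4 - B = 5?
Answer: 19040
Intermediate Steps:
B = -1 (B = 4 - 1*5 = 4 - 5 = -1)
M(h) = -1
A = 14 (A = (2 + 0)*(5 + 2) = 2*7 = 14)
-272*A*5*M(0) = -272*14*5*(-1) = -19040*(-1) = -272*(-70) = 19040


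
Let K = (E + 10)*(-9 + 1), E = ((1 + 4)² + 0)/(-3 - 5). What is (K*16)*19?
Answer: -16720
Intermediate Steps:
E = -25/8 (E = (5² + 0)/(-8) = (25 + 0)*(-⅛) = 25*(-⅛) = -25/8 ≈ -3.1250)
K = -55 (K = (-25/8 + 10)*(-9 + 1) = (55/8)*(-8) = -55)
(K*16)*19 = -55*16*19 = -880*19 = -16720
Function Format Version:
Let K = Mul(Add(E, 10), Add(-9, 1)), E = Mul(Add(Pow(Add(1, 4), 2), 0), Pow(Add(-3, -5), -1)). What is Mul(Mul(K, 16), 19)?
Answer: -16720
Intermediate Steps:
E = Rational(-25, 8) (E = Mul(Add(Pow(5, 2), 0), Pow(-8, -1)) = Mul(Add(25, 0), Rational(-1, 8)) = Mul(25, Rational(-1, 8)) = Rational(-25, 8) ≈ -3.1250)
K = -55 (K = Mul(Add(Rational(-25, 8), 10), Add(-9, 1)) = Mul(Rational(55, 8), -8) = -55)
Mul(Mul(K, 16), 19) = Mul(Mul(-55, 16), 19) = Mul(-880, 19) = -16720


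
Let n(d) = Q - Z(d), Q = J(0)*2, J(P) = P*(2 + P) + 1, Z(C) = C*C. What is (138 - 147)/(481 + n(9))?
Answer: -3/134 ≈ -0.022388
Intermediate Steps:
Z(C) = C**2
J(P) = 1 + P*(2 + P)
Q = 2 (Q = (1 + 0**2 + 2*0)*2 = (1 + 0 + 0)*2 = 1*2 = 2)
n(d) = 2 - d**2
(138 - 147)/(481 + n(9)) = (138 - 147)/(481 + (2 - 1*9**2)) = -9/(481 + (2 - 1*81)) = -9/(481 + (2 - 81)) = -9/(481 - 79) = -9/402 = -9*1/402 = -3/134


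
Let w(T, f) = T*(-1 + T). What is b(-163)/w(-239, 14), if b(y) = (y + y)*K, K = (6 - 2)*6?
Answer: -163/1195 ≈ -0.13640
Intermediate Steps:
K = 24 (K = 4*6 = 24)
b(y) = 48*y (b(y) = (y + y)*24 = (2*y)*24 = 48*y)
b(-163)/w(-239, 14) = (48*(-163))/((-239*(-1 - 239))) = -7824/((-239*(-240))) = -7824/57360 = -7824*1/57360 = -163/1195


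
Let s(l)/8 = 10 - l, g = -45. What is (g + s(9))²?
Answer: 1369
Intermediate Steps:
s(l) = 80 - 8*l (s(l) = 8*(10 - l) = 80 - 8*l)
(g + s(9))² = (-45 + (80 - 8*9))² = (-45 + (80 - 72))² = (-45 + 8)² = (-37)² = 1369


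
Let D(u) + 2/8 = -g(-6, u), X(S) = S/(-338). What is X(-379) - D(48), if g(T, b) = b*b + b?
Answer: 1590879/676 ≈ 2353.4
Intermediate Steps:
X(S) = -S/338 (X(S) = S*(-1/338) = -S/338)
g(T, b) = b + b² (g(T, b) = b² + b = b + b²)
D(u) = -¼ - u*(1 + u)
X(-379) - D(48) = -1/338*(-379) - (-¼ - 1*48 - 1*48²) = 379/338 - (-¼ - 48 - 1*2304) = 379/338 - (-¼ - 48 - 2304) = 379/338 - 1*(-9409/4) = 379/338 + 9409/4 = 1590879/676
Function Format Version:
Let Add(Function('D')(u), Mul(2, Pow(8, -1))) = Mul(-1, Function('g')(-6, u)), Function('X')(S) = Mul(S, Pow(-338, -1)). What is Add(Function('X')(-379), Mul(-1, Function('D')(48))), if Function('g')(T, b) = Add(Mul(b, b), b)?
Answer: Rational(1590879, 676) ≈ 2353.4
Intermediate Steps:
Function('X')(S) = Mul(Rational(-1, 338), S) (Function('X')(S) = Mul(S, Rational(-1, 338)) = Mul(Rational(-1, 338), S))
Function('g')(T, b) = Add(b, Pow(b, 2)) (Function('g')(T, b) = Add(Pow(b, 2), b) = Add(b, Pow(b, 2)))
Function('D')(u) = Add(Rational(-1, 4), Mul(-1, u, Add(1, u))) (Function('D')(u) = Add(Rational(-1, 4), Mul(-1, Mul(u, Add(1, u)))) = Add(Rational(-1, 4), Mul(-1, u, Add(1, u))))
Add(Function('X')(-379), Mul(-1, Function('D')(48))) = Add(Mul(Rational(-1, 338), -379), Mul(-1, Add(Rational(-1, 4), Mul(-1, 48), Mul(-1, Pow(48, 2))))) = Add(Rational(379, 338), Mul(-1, Add(Rational(-1, 4), -48, Mul(-1, 2304)))) = Add(Rational(379, 338), Mul(-1, Add(Rational(-1, 4), -48, -2304))) = Add(Rational(379, 338), Mul(-1, Rational(-9409, 4))) = Add(Rational(379, 338), Rational(9409, 4)) = Rational(1590879, 676)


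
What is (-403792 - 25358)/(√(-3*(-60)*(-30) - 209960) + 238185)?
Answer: -20443418550/11346461917 + 686640*I*√3365/11346461917 ≈ -1.8017 + 0.0035104*I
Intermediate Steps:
(-403792 - 25358)/(√(-3*(-60)*(-30) - 209960) + 238185) = -429150/(√(180*(-30) - 209960) + 238185) = -429150/(√(-5400 - 209960) + 238185) = -429150/(√(-215360) + 238185) = -429150/(8*I*√3365 + 238185) = -429150/(238185 + 8*I*√3365)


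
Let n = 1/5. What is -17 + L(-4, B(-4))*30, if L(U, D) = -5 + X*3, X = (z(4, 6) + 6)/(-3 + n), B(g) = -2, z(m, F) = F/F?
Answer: -392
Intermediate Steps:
z(m, F) = 1
n = ⅕ ≈ 0.20000
X = -5/2 (X = (1 + 6)/(-3 + ⅕) = 7/(-14/5) = 7*(-5/14) = -5/2 ≈ -2.5000)
L(U, D) = -25/2 (L(U, D) = -5 - 5/2*3 = -5 - 15/2 = -25/2)
-17 + L(-4, B(-4))*30 = -17 - 25/2*30 = -17 - 375 = -392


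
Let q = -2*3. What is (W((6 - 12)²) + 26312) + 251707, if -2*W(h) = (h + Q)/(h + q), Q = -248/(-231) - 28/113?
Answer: 108856709039/391545 ≈ 2.7802e+5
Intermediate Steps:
q = -6
Q = 21556/26103 (Q = -248*(-1/231) - 28*1/113 = 248/231 - 28/113 = 21556/26103 ≈ 0.82581)
W(h) = -(21556/26103 + h)/(2*(-6 + h)) (W(h) = -(h + 21556/26103)/(2*(h - 6)) = -(21556/26103 + h)/(2*(-6 + h)))
(W((6 - 12)²) + 26312) + 251707 = ((-21556 - 26103*(6 - 12)²)/(52206*(-6 + (6 - 12)²)) + 26312) + 251707 = ((-21556 - 26103*(-6)²)/(52206*(-6 + (-6)²)) + 26312) + 251707 = ((-21556 - 26103*36)/(52206*(-6 + 36)) + 26312) + 251707 = ((1/52206)*(-21556 - 939708)/30 + 26312) + 251707 = ((1/52206)*(1/30)*(-961264) + 26312) + 251707 = (-240316/391545 + 26312) + 251707 = 10302091724/391545 + 251707 = 108856709039/391545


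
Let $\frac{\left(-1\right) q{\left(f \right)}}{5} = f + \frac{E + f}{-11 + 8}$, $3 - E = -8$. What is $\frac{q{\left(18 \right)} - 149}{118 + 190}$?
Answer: $- \frac{13}{21} \approx -0.61905$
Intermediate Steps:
$E = 11$ ($E = 3 - -8 = 3 + 8 = 11$)
$q{\left(f \right)} = \frac{55}{3} - \frac{10 f}{3}$ ($q{\left(f \right)} = - 5 \left(f + \frac{11 + f}{-11 + 8}\right) = - 5 \left(f + \frac{11 + f}{-3}\right) = - 5 \left(f + \left(11 + f\right) \left(- \frac{1}{3}\right)\right) = - 5 \left(f - \left(\frac{11}{3} + \frac{f}{3}\right)\right) = - 5 \left(- \frac{11}{3} + \frac{2 f}{3}\right) = \frac{55}{3} - \frac{10 f}{3}$)
$\frac{q{\left(18 \right)} - 149}{118 + 190} = \frac{\left(\frac{55}{3} - 60\right) - 149}{118 + 190} = \frac{\left(\frac{55}{3} - 60\right) - 149}{308} = \left(- \frac{125}{3} - 149\right) \frac{1}{308} = \left(- \frac{572}{3}\right) \frac{1}{308} = - \frac{13}{21}$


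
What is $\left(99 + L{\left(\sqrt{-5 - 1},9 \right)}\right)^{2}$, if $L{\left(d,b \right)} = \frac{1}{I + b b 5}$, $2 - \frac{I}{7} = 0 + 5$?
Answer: $\frac{1445292289}{147456} \approx 9801.5$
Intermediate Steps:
$I = -21$ ($I = 14 - 7 \left(0 + 5\right) = 14 - 35 = -21$)
$L{\left(d,b \right)} = \frac{1}{-21 + 5 b^{2}}$ ($L{\left(d,b \right)} = \frac{1}{-21 + b b 5} = \frac{1}{-21 + b^{2} \cdot 5} = \frac{1}{-21 + 5 b^{2}}$)
$\left(99 + L{\left(\sqrt{-5 - 1},9 \right)}\right)^{2} = \left(99 + \frac{1}{-21 + 5 \cdot 9^{2}}\right)^{2} = \left(99 + \frac{1}{-21 + 5 \cdot 81}\right)^{2} = \left(99 + \frac{1}{-21 + 405}\right)^{2} = \left(99 + \frac{1}{384}\right)^{2} = \left(\frac{38017}{384}\right)^{2} = \frac{1445292289}{147456}$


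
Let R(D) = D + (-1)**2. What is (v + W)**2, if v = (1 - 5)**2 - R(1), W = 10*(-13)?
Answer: 13456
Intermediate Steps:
R(D) = 1 + D (R(D) = D + 1 = 1 + D)
W = -130
v = 14 (v = (1 - 5)**2 - (1 + 1) = (-4)**2 - 1*2 = 16 - 2 = 14)
(v + W)**2 = (14 - 130)**2 = (-116)**2 = 13456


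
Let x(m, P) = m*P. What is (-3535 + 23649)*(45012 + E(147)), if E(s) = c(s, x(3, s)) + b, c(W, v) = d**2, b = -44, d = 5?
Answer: 904989202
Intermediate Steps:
x(m, P) = P*m
c(W, v) = 25 (c(W, v) = 5**2 = 25)
E(s) = -19 (E(s) = 25 - 44 = -19)
(-3535 + 23649)*(45012 + E(147)) = (-3535 + 23649)*(45012 - 19) = 20114*44993 = 904989202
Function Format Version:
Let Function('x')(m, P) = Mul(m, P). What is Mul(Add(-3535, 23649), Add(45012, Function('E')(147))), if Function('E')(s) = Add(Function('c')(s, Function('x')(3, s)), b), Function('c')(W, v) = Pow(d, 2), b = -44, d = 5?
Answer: 904989202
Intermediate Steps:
Function('x')(m, P) = Mul(P, m)
Function('c')(W, v) = 25 (Function('c')(W, v) = Pow(5, 2) = 25)
Function('E')(s) = -19 (Function('E')(s) = Add(25, -44) = -19)
Mul(Add(-3535, 23649), Add(45012, Function('E')(147))) = Mul(Add(-3535, 23649), Add(45012, -19)) = Mul(20114, 44993) = 904989202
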